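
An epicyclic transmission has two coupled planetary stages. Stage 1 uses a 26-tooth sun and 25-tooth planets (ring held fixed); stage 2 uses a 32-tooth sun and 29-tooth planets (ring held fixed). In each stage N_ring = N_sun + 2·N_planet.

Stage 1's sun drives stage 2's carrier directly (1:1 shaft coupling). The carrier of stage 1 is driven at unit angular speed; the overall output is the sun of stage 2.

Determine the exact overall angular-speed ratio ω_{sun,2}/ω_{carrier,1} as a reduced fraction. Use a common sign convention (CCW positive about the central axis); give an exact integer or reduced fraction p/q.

Stage 1: N_ring = 26 + 2·25 = 76
Stage 1: 26(ω_s−ω_c) = −76(ω_r−ω_c),  ω_r=0, ω_c=1
Stage 1: ω_s = 1 − (76/26)(0−1) = 51/13
  ⇒ ω_s¹/ω_c¹ = 51/13
Stage 2: N_ring = 32 + 2·29 = 90
Stage 2: 32(ω_s−ω_c) = −90(ω_r−ω_c),  ω_r=0, ω_c=1
Stage 2: ω_s = 1 − (90/32)(0−1) = 61/16
  ⇒ ω_s²/ω_c² = 61/16
Coupling ω_c² = ω_s¹ ⇒ overall = 51/13 × 61/16 = 3111/208

3111/208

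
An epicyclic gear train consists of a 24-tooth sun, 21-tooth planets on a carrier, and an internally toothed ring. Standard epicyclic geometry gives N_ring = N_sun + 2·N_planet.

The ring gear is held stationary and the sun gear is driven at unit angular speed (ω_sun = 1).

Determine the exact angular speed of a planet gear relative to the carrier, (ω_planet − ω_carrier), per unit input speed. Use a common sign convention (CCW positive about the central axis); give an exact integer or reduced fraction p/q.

-88/105

N_ring = 24 + 2·21 = 66
24(ω_s−ω_c) = −66(ω_r−ω_c),  ω_r=0, ω_s=1
24(1−ω_c) = −66(0−ω_c)  ⇒  90ω_c = 24  ⇒  ω_c = 4/15
sun–planet: 24·(1−4/15) = −21·(ω_p−ω_c)  ⇒  ω_p−ω_c = −(24/21)·(11/15) = -88/105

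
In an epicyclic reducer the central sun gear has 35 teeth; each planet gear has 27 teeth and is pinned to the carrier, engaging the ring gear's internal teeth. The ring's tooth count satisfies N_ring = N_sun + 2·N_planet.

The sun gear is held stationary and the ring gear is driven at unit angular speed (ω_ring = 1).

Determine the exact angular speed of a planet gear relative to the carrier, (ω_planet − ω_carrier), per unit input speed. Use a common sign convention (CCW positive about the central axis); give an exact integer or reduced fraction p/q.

3115/3348

N_ring = 35 + 2·27 = 89
35(ω_s−ω_c) = −89(ω_r−ω_c),  ω_s=0, ω_r=1
35(0−ω_c) = −89(1−ω_c)  ⇒  124ω_c = 89  ⇒  ω_c = 89/124
sun–planet: 35·(0−89/124) = −27·(ω_p−ω_c)  ⇒  ω_p−ω_c = −(35/27)·(-89/124) = 3115/3348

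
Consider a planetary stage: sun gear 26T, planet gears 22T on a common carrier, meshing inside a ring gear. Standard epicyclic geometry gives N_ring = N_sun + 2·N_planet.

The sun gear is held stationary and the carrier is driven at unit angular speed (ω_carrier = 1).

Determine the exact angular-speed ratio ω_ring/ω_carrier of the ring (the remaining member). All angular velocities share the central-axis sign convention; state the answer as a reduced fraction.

48/35

N_ring = 26 + 2·22 = 70
26(ω_s−ω_c) = −70(ω_r−ω_c),  ω_s=0, ω_c=1
ω_r = 1 − (26/70)(0−1) = 48/35
ω_r/ω_c = 48/35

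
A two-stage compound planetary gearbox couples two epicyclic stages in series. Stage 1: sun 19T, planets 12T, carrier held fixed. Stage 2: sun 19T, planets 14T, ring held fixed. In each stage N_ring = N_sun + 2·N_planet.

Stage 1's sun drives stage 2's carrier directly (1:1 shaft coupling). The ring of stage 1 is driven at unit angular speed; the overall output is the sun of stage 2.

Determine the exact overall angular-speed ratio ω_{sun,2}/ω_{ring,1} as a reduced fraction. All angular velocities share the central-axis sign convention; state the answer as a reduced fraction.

-2838/361

Stage 1: N_ring = 19 + 2·12 = 43
Stage 1: 19(ω_s−ω_c) = −43(ω_r−ω_c),  ω_c=0, ω_r=1
Stage 1: ω_s = 0 − (43/19)(1−0) = -43/19
  ⇒ ω_s¹/ω_r¹ = -43/19
Stage 2: N_ring = 19 + 2·14 = 47
Stage 2: 19(ω_s−ω_c) = −47(ω_r−ω_c),  ω_r=0, ω_c=1
Stage 2: ω_s = 1 − (47/19)(0−1) = 66/19
  ⇒ ω_s²/ω_c² = 66/19
Coupling ω_c² = ω_s¹ ⇒ overall = -43/19 × 66/19 = -2838/361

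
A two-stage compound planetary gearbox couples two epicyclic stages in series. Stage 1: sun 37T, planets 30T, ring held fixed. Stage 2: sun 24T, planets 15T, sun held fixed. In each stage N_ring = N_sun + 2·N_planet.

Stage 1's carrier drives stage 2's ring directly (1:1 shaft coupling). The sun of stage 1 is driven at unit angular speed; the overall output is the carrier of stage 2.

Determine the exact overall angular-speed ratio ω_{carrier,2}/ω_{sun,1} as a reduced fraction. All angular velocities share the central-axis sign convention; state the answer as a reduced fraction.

Stage 1: N_ring = 37 + 2·30 = 97
Stage 1: 37(ω_s−ω_c) = −97(ω_r−ω_c),  ω_r=0, ω_s=1
Stage 1: 37(1−ω_c) = −97(0−ω_c)  ⇒  134ω_c = 37  ⇒  ω_c = 37/134
  ⇒ ω_c¹/ω_s¹ = 37/134
Stage 2: N_ring = 24 + 2·15 = 54
Stage 2: 24(ω_s−ω_c) = −54(ω_r−ω_c),  ω_s=0, ω_r=1
Stage 2: 24(0−ω_c) = −54(1−ω_c)  ⇒  78ω_c = 54  ⇒  ω_c = 9/13
  ⇒ ω_c²/ω_r² = 9/13
Coupling ω_r² = ω_c¹ ⇒ overall = 37/134 × 9/13 = 333/1742

333/1742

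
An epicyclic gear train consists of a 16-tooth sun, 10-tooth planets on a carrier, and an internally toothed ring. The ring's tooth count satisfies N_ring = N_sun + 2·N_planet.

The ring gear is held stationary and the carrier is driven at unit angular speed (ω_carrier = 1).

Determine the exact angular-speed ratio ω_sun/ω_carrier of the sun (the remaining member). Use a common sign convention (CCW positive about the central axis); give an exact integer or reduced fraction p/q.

N_ring = 16 + 2·10 = 36
16(ω_s−ω_c) = −36(ω_r−ω_c),  ω_r=0, ω_c=1
ω_s = 1 − (36/16)(0−1) = 13/4
ω_s/ω_c = 13/4

13/4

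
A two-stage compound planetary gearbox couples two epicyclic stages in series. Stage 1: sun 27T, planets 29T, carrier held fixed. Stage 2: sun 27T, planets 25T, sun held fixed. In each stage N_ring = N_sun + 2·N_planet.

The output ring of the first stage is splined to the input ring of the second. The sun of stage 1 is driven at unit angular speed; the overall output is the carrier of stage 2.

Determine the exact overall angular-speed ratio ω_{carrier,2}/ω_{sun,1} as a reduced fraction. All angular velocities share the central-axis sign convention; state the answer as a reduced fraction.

Stage 1: N_ring = 27 + 2·29 = 85
Stage 1: 27(ω_s−ω_c) = −85(ω_r−ω_c),  ω_c=0, ω_s=1
Stage 1: ω_r = 0 − (27/85)(1−0) = -27/85
  ⇒ ω_r¹/ω_s¹ = -27/85
Stage 2: N_ring = 27 + 2·25 = 77
Stage 2: 27(ω_s−ω_c) = −77(ω_r−ω_c),  ω_s=0, ω_r=1
Stage 2: 27(0−ω_c) = −77(1−ω_c)  ⇒  104ω_c = 77  ⇒  ω_c = 77/104
  ⇒ ω_c²/ω_r² = 77/104
Coupling ω_r² = ω_r¹ ⇒ overall = -27/85 × 77/104 = -2079/8840

-2079/8840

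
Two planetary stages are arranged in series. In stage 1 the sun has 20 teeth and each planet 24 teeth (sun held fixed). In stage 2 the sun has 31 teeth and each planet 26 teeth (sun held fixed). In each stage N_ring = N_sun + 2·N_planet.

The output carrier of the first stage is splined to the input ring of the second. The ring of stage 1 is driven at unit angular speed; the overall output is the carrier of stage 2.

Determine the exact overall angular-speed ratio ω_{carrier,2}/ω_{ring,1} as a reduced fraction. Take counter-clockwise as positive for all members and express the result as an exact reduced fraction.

1411/2508

Stage 1: N_ring = 20 + 2·24 = 68
Stage 1: 20(ω_s−ω_c) = −68(ω_r−ω_c),  ω_s=0, ω_r=1
Stage 1: 20(0−ω_c) = −68(1−ω_c)  ⇒  88ω_c = 68  ⇒  ω_c = 17/22
  ⇒ ω_c¹/ω_r¹ = 17/22
Stage 2: N_ring = 31 + 2·26 = 83
Stage 2: 31(ω_s−ω_c) = −83(ω_r−ω_c),  ω_s=0, ω_r=1
Stage 2: 31(0−ω_c) = −83(1−ω_c)  ⇒  114ω_c = 83  ⇒  ω_c = 83/114
  ⇒ ω_c²/ω_r² = 83/114
Coupling ω_r² = ω_c¹ ⇒ overall = 17/22 × 83/114 = 1411/2508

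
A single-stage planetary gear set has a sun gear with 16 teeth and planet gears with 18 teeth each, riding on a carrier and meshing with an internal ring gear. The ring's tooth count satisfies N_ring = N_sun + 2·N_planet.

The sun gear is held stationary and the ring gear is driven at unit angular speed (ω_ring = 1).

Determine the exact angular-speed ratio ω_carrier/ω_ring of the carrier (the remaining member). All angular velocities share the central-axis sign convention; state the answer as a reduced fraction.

N_ring = 16 + 2·18 = 52
16(ω_s−ω_c) = −52(ω_r−ω_c),  ω_s=0, ω_r=1
16(0−ω_c) = −52(1−ω_c)  ⇒  68ω_c = 52  ⇒  ω_c = 13/17
ω_c/ω_r = 13/17

13/17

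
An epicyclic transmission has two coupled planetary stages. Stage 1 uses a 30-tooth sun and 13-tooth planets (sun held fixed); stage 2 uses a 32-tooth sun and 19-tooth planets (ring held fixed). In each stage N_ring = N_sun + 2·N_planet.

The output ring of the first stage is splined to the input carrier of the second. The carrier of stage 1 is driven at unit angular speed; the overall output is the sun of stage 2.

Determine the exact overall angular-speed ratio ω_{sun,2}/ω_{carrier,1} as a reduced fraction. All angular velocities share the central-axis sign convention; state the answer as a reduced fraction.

2193/448

Stage 1: N_ring = 30 + 2·13 = 56
Stage 1: 30(ω_s−ω_c) = −56(ω_r−ω_c),  ω_s=0, ω_c=1
Stage 1: ω_r = 1 − (30/56)(0−1) = 43/28
  ⇒ ω_r¹/ω_c¹ = 43/28
Stage 2: N_ring = 32 + 2·19 = 70
Stage 2: 32(ω_s−ω_c) = −70(ω_r−ω_c),  ω_r=0, ω_c=1
Stage 2: ω_s = 1 − (70/32)(0−1) = 51/16
  ⇒ ω_s²/ω_c² = 51/16
Coupling ω_c² = ω_r¹ ⇒ overall = 43/28 × 51/16 = 2193/448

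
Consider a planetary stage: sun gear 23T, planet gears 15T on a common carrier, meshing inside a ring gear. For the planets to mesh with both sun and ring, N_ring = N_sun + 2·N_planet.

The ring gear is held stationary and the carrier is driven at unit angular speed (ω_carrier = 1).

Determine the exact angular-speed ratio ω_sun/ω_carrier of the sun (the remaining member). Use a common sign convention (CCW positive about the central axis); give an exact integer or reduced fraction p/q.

N_ring = 23 + 2·15 = 53
23(ω_s−ω_c) = −53(ω_r−ω_c),  ω_r=0, ω_c=1
ω_s = 1 − (53/23)(0−1) = 76/23
ω_s/ω_c = 76/23

76/23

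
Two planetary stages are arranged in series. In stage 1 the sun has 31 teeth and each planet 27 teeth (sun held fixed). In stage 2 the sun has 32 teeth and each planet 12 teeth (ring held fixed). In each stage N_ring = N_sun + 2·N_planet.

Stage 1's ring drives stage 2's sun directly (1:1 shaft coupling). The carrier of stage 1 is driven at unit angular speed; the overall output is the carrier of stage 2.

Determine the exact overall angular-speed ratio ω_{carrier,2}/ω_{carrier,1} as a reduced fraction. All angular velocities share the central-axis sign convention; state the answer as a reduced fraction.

Stage 1: N_ring = 31 + 2·27 = 85
Stage 1: 31(ω_s−ω_c) = −85(ω_r−ω_c),  ω_s=0, ω_c=1
Stage 1: ω_r = 1 − (31/85)(0−1) = 116/85
  ⇒ ω_r¹/ω_c¹ = 116/85
Stage 2: N_ring = 32 + 2·12 = 56
Stage 2: 32(ω_s−ω_c) = −56(ω_r−ω_c),  ω_r=0, ω_s=1
Stage 2: 32(1−ω_c) = −56(0−ω_c)  ⇒  88ω_c = 32  ⇒  ω_c = 4/11
  ⇒ ω_c²/ω_s² = 4/11
Coupling ω_s² = ω_r¹ ⇒ overall = 116/85 × 4/11 = 464/935

464/935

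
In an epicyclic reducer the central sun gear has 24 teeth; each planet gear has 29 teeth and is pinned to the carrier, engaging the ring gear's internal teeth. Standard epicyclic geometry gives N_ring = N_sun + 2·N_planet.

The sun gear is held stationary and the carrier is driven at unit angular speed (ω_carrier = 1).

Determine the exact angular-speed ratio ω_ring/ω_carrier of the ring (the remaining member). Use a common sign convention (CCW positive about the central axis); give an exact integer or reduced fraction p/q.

53/41

N_ring = 24 + 2·29 = 82
24(ω_s−ω_c) = −82(ω_r−ω_c),  ω_s=0, ω_c=1
ω_r = 1 − (24/82)(0−1) = 53/41
ω_r/ω_c = 53/41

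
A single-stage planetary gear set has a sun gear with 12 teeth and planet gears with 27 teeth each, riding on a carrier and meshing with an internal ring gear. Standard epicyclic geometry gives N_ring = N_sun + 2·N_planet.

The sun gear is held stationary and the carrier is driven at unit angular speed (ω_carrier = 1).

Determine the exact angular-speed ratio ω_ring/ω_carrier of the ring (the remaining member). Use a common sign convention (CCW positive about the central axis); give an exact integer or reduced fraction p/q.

N_ring = 12 + 2·27 = 66
12(ω_s−ω_c) = −66(ω_r−ω_c),  ω_s=0, ω_c=1
ω_r = 1 − (12/66)(0−1) = 13/11
ω_r/ω_c = 13/11

13/11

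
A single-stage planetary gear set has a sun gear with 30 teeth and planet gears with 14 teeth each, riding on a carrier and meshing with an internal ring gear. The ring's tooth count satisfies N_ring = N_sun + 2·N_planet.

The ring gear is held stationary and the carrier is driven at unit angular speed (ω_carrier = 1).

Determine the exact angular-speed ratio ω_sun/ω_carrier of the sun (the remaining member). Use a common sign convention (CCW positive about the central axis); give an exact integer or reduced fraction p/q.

44/15

N_ring = 30 + 2·14 = 58
30(ω_s−ω_c) = −58(ω_r−ω_c),  ω_r=0, ω_c=1
ω_s = 1 − (58/30)(0−1) = 44/15
ω_s/ω_c = 44/15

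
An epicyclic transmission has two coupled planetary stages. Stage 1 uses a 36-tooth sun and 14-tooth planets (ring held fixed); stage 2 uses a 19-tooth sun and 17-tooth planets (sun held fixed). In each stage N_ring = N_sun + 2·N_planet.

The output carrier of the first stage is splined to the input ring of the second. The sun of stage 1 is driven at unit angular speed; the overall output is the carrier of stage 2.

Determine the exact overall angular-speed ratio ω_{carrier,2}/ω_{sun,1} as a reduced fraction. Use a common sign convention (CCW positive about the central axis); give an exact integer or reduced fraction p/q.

Stage 1: N_ring = 36 + 2·14 = 64
Stage 1: 36(ω_s−ω_c) = −64(ω_r−ω_c),  ω_r=0, ω_s=1
Stage 1: 36(1−ω_c) = −64(0−ω_c)  ⇒  100ω_c = 36  ⇒  ω_c = 9/25
  ⇒ ω_c¹/ω_s¹ = 9/25
Stage 2: N_ring = 19 + 2·17 = 53
Stage 2: 19(ω_s−ω_c) = −53(ω_r−ω_c),  ω_s=0, ω_r=1
Stage 2: 19(0−ω_c) = −53(1−ω_c)  ⇒  72ω_c = 53  ⇒  ω_c = 53/72
  ⇒ ω_c²/ω_r² = 53/72
Coupling ω_r² = ω_c¹ ⇒ overall = 9/25 × 53/72 = 53/200

53/200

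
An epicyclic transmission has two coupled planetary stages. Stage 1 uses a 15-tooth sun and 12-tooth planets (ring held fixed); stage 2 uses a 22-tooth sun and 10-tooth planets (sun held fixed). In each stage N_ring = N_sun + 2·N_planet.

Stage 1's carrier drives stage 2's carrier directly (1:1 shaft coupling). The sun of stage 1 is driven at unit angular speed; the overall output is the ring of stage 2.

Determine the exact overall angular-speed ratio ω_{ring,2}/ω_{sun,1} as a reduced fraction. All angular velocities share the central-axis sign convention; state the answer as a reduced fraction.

80/189

Stage 1: N_ring = 15 + 2·12 = 39
Stage 1: 15(ω_s−ω_c) = −39(ω_r−ω_c),  ω_r=0, ω_s=1
Stage 1: 15(1−ω_c) = −39(0−ω_c)  ⇒  54ω_c = 15  ⇒  ω_c = 5/18
  ⇒ ω_c¹/ω_s¹ = 5/18
Stage 2: N_ring = 22 + 2·10 = 42
Stage 2: 22(ω_s−ω_c) = −42(ω_r−ω_c),  ω_s=0, ω_c=1
Stage 2: ω_r = 1 − (22/42)(0−1) = 32/21
  ⇒ ω_r²/ω_c² = 32/21
Coupling ω_c² = ω_c¹ ⇒ overall = 5/18 × 32/21 = 80/189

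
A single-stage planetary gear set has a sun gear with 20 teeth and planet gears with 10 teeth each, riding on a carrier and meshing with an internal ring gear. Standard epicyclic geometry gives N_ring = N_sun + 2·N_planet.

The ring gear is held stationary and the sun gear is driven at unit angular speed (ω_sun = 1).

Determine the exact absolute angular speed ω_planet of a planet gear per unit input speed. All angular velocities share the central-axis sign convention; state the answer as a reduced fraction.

N_ring = 20 + 2·10 = 40
20(ω_s−ω_c) = −40(ω_r−ω_c),  ω_r=0, ω_s=1
20(1−ω_c) = −40(0−ω_c)  ⇒  60ω_c = 20  ⇒  ω_c = 1/3
sun–planet: 20·(1−1/3) = −10·(ω_p−ω_c)  ⇒  ω_p−ω_c = −(20/10)·(2/3) = -4/3
ω_p = 1/3 − 4/3 = -1

-1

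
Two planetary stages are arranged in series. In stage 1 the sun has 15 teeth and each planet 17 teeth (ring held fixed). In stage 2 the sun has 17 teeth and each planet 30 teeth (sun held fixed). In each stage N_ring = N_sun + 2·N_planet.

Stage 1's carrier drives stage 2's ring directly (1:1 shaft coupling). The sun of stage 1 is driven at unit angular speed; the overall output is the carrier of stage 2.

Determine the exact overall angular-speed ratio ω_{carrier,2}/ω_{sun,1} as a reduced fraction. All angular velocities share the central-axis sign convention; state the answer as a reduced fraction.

Stage 1: N_ring = 15 + 2·17 = 49
Stage 1: 15(ω_s−ω_c) = −49(ω_r−ω_c),  ω_r=0, ω_s=1
Stage 1: 15(1−ω_c) = −49(0−ω_c)  ⇒  64ω_c = 15  ⇒  ω_c = 15/64
  ⇒ ω_c¹/ω_s¹ = 15/64
Stage 2: N_ring = 17 + 2·30 = 77
Stage 2: 17(ω_s−ω_c) = −77(ω_r−ω_c),  ω_s=0, ω_r=1
Stage 2: 17(0−ω_c) = −77(1−ω_c)  ⇒  94ω_c = 77  ⇒  ω_c = 77/94
  ⇒ ω_c²/ω_r² = 77/94
Coupling ω_r² = ω_c¹ ⇒ overall = 15/64 × 77/94 = 1155/6016

1155/6016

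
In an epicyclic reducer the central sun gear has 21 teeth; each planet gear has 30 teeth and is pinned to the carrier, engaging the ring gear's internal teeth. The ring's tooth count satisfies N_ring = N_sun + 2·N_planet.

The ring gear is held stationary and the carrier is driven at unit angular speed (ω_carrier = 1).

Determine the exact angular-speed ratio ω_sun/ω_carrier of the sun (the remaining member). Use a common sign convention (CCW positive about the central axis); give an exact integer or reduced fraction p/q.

34/7

N_ring = 21 + 2·30 = 81
21(ω_s−ω_c) = −81(ω_r−ω_c),  ω_r=0, ω_c=1
ω_s = 1 − (81/21)(0−1) = 34/7
ω_s/ω_c = 34/7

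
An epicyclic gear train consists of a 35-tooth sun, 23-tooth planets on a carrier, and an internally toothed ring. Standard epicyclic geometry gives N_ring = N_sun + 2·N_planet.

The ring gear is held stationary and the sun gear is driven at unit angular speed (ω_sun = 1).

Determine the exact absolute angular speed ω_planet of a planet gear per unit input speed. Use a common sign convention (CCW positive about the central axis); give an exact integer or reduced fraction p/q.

N_ring = 35 + 2·23 = 81
35(ω_s−ω_c) = −81(ω_r−ω_c),  ω_r=0, ω_s=1
35(1−ω_c) = −81(0−ω_c)  ⇒  116ω_c = 35  ⇒  ω_c = 35/116
sun–planet: 35·(1−35/116) = −23·(ω_p−ω_c)  ⇒  ω_p−ω_c = −(35/23)·(81/116) = -2835/2668
ω_p = 35/116 − 2835/2668 = -35/46

-35/46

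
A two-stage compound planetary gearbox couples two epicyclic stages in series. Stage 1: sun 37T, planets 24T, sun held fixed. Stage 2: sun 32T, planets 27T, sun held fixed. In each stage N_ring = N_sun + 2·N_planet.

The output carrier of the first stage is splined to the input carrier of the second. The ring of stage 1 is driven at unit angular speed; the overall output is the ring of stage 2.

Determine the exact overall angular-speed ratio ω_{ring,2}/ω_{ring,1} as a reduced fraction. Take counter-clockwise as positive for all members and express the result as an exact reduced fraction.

Stage 1: N_ring = 37 + 2·24 = 85
Stage 1: 37(ω_s−ω_c) = −85(ω_r−ω_c),  ω_s=0, ω_r=1
Stage 1: 37(0−ω_c) = −85(1−ω_c)  ⇒  122ω_c = 85  ⇒  ω_c = 85/122
  ⇒ ω_c¹/ω_r¹ = 85/122
Stage 2: N_ring = 32 + 2·27 = 86
Stage 2: 32(ω_s−ω_c) = −86(ω_r−ω_c),  ω_s=0, ω_c=1
Stage 2: ω_r = 1 − (32/86)(0−1) = 59/43
  ⇒ ω_r²/ω_c² = 59/43
Coupling ω_c² = ω_c¹ ⇒ overall = 85/122 × 59/43 = 5015/5246

5015/5246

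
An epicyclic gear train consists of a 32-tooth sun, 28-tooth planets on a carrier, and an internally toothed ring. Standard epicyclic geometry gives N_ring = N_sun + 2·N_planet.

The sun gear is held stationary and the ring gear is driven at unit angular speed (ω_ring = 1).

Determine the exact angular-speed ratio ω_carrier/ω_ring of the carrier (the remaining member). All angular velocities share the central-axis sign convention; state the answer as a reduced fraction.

N_ring = 32 + 2·28 = 88
32(ω_s−ω_c) = −88(ω_r−ω_c),  ω_s=0, ω_r=1
32(0−ω_c) = −88(1−ω_c)  ⇒  120ω_c = 88  ⇒  ω_c = 11/15
ω_c/ω_r = 11/15

11/15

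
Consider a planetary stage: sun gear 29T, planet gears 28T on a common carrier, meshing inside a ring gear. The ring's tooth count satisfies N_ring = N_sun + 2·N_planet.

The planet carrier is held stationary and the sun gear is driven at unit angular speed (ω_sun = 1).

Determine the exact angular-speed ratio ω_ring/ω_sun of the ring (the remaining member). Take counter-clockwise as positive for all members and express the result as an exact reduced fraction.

N_ring = 29 + 2·28 = 85
29(ω_s−ω_c) = −85(ω_r−ω_c),  ω_c=0, ω_s=1
ω_r = 0 − (29/85)(1−0) = -29/85
ω_r/ω_s = -29/85

-29/85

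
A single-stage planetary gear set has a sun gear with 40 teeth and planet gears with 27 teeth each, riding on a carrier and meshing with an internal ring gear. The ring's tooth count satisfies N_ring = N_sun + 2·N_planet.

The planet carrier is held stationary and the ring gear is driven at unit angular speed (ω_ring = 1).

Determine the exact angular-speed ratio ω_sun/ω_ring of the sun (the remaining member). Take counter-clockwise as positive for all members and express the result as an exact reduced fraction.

-47/20

N_ring = 40 + 2·27 = 94
40(ω_s−ω_c) = −94(ω_r−ω_c),  ω_c=0, ω_r=1
ω_s = 0 − (94/40)(1−0) = -47/20
ω_s/ω_r = -47/20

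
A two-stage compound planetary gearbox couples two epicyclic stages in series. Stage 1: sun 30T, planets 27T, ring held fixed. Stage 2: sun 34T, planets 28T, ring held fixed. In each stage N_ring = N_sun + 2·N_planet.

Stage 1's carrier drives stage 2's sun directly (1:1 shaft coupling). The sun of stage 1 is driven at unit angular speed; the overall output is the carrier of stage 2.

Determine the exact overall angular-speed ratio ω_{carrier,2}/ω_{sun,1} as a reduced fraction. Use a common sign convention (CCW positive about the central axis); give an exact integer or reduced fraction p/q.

Stage 1: N_ring = 30 + 2·27 = 84
Stage 1: 30(ω_s−ω_c) = −84(ω_r−ω_c),  ω_r=0, ω_s=1
Stage 1: 30(1−ω_c) = −84(0−ω_c)  ⇒  114ω_c = 30  ⇒  ω_c = 5/19
  ⇒ ω_c¹/ω_s¹ = 5/19
Stage 2: N_ring = 34 + 2·28 = 90
Stage 2: 34(ω_s−ω_c) = −90(ω_r−ω_c),  ω_r=0, ω_s=1
Stage 2: 34(1−ω_c) = −90(0−ω_c)  ⇒  124ω_c = 34  ⇒  ω_c = 17/62
  ⇒ ω_c²/ω_s² = 17/62
Coupling ω_s² = ω_c¹ ⇒ overall = 5/19 × 17/62 = 85/1178

85/1178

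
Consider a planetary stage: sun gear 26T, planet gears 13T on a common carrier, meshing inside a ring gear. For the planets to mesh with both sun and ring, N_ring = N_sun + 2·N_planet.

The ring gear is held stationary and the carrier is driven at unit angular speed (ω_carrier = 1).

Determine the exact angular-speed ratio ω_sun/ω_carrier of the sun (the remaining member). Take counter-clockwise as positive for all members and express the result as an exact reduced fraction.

N_ring = 26 + 2·13 = 52
26(ω_s−ω_c) = −52(ω_r−ω_c),  ω_r=0, ω_c=1
ω_s = 1 − (52/26)(0−1) = 3
ω_s/ω_c = 3

3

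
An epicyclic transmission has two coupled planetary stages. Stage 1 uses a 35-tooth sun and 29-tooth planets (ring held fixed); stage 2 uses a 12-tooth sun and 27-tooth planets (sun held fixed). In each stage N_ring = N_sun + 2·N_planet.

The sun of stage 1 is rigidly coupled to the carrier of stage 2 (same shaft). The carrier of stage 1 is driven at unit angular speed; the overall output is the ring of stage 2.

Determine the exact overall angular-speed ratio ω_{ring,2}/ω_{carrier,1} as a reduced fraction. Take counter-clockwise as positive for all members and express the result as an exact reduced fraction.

Stage 1: N_ring = 35 + 2·29 = 93
Stage 1: 35(ω_s−ω_c) = −93(ω_r−ω_c),  ω_r=0, ω_c=1
Stage 1: ω_s = 1 − (93/35)(0−1) = 128/35
  ⇒ ω_s¹/ω_c¹ = 128/35
Stage 2: N_ring = 12 + 2·27 = 66
Stage 2: 12(ω_s−ω_c) = −66(ω_r−ω_c),  ω_s=0, ω_c=1
Stage 2: ω_r = 1 − (12/66)(0−1) = 13/11
  ⇒ ω_r²/ω_c² = 13/11
Coupling ω_c² = ω_s¹ ⇒ overall = 128/35 × 13/11 = 1664/385

1664/385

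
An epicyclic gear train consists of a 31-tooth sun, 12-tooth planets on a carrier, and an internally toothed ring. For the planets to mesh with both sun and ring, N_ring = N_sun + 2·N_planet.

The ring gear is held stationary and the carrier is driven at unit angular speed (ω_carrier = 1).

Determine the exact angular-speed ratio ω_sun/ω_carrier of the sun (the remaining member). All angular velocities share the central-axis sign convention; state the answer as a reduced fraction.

86/31

N_ring = 31 + 2·12 = 55
31(ω_s−ω_c) = −55(ω_r−ω_c),  ω_r=0, ω_c=1
ω_s = 1 − (55/31)(0−1) = 86/31
ω_s/ω_c = 86/31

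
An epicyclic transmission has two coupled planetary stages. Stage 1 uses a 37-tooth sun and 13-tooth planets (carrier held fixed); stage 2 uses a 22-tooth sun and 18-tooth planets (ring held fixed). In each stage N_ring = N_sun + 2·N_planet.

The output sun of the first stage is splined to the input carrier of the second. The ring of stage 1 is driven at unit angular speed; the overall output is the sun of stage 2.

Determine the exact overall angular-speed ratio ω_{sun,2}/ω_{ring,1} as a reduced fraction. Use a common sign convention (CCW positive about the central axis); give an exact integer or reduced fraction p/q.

-2520/407

Stage 1: N_ring = 37 + 2·13 = 63
Stage 1: 37(ω_s−ω_c) = −63(ω_r−ω_c),  ω_c=0, ω_r=1
Stage 1: ω_s = 0 − (63/37)(1−0) = -63/37
  ⇒ ω_s¹/ω_r¹ = -63/37
Stage 2: N_ring = 22 + 2·18 = 58
Stage 2: 22(ω_s−ω_c) = −58(ω_r−ω_c),  ω_r=0, ω_c=1
Stage 2: ω_s = 1 − (58/22)(0−1) = 40/11
  ⇒ ω_s²/ω_c² = 40/11
Coupling ω_c² = ω_s¹ ⇒ overall = -63/37 × 40/11 = -2520/407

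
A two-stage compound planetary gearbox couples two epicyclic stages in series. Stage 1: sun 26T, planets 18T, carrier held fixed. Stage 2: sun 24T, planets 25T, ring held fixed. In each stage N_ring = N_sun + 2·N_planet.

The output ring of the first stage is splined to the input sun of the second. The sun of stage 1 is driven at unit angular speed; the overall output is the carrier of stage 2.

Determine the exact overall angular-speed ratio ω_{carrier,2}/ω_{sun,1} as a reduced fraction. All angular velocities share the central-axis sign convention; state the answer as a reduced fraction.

Stage 1: N_ring = 26 + 2·18 = 62
Stage 1: 26(ω_s−ω_c) = −62(ω_r−ω_c),  ω_c=0, ω_s=1
Stage 1: ω_r = 0 − (26/62)(1−0) = -13/31
  ⇒ ω_r¹/ω_s¹ = -13/31
Stage 2: N_ring = 24 + 2·25 = 74
Stage 2: 24(ω_s−ω_c) = −74(ω_r−ω_c),  ω_r=0, ω_s=1
Stage 2: 24(1−ω_c) = −74(0−ω_c)  ⇒  98ω_c = 24  ⇒  ω_c = 12/49
  ⇒ ω_c²/ω_s² = 12/49
Coupling ω_s² = ω_r¹ ⇒ overall = -13/31 × 12/49 = -156/1519

-156/1519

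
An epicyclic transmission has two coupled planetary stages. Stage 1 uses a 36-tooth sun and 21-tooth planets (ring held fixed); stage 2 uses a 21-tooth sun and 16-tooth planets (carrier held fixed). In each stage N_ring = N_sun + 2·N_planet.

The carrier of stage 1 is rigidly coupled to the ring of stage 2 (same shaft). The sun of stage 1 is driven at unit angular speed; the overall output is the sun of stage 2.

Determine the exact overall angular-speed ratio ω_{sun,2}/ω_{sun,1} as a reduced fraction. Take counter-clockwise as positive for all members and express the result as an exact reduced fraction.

Stage 1: N_ring = 36 + 2·21 = 78
Stage 1: 36(ω_s−ω_c) = −78(ω_r−ω_c),  ω_r=0, ω_s=1
Stage 1: 36(1−ω_c) = −78(0−ω_c)  ⇒  114ω_c = 36  ⇒  ω_c = 6/19
  ⇒ ω_c¹/ω_s¹ = 6/19
Stage 2: N_ring = 21 + 2·16 = 53
Stage 2: 21(ω_s−ω_c) = −53(ω_r−ω_c),  ω_c=0, ω_r=1
Stage 2: ω_s = 0 − (53/21)(1−0) = -53/21
  ⇒ ω_s²/ω_r² = -53/21
Coupling ω_r² = ω_c¹ ⇒ overall = 6/19 × -53/21 = -106/133

-106/133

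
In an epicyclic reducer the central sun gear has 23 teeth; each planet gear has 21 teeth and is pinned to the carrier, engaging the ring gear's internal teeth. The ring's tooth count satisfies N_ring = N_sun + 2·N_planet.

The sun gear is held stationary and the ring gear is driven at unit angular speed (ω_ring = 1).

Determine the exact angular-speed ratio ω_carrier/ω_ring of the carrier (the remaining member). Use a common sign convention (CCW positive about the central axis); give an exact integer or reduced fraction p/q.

65/88

N_ring = 23 + 2·21 = 65
23(ω_s−ω_c) = −65(ω_r−ω_c),  ω_s=0, ω_r=1
23(0−ω_c) = −65(1−ω_c)  ⇒  88ω_c = 65  ⇒  ω_c = 65/88
ω_c/ω_r = 65/88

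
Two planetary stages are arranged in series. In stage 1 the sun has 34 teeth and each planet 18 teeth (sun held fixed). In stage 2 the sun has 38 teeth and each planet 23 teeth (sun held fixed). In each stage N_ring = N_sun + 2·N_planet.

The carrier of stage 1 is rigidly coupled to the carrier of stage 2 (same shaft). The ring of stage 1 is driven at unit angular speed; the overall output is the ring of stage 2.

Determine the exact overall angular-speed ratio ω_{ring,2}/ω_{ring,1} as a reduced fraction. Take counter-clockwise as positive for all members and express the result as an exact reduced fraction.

305/312

Stage 1: N_ring = 34 + 2·18 = 70
Stage 1: 34(ω_s−ω_c) = −70(ω_r−ω_c),  ω_s=0, ω_r=1
Stage 1: 34(0−ω_c) = −70(1−ω_c)  ⇒  104ω_c = 70  ⇒  ω_c = 35/52
  ⇒ ω_c¹/ω_r¹ = 35/52
Stage 2: N_ring = 38 + 2·23 = 84
Stage 2: 38(ω_s−ω_c) = −84(ω_r−ω_c),  ω_s=0, ω_c=1
Stage 2: ω_r = 1 − (38/84)(0−1) = 61/42
  ⇒ ω_r²/ω_c² = 61/42
Coupling ω_c² = ω_c¹ ⇒ overall = 35/52 × 61/42 = 305/312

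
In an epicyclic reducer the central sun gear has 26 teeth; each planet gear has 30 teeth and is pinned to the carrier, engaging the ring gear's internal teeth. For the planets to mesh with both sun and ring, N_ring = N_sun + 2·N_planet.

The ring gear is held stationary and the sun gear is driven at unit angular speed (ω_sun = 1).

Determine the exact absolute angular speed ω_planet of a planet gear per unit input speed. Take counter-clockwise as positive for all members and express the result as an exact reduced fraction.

-13/30

N_ring = 26 + 2·30 = 86
26(ω_s−ω_c) = −86(ω_r−ω_c),  ω_r=0, ω_s=1
26(1−ω_c) = −86(0−ω_c)  ⇒  112ω_c = 26  ⇒  ω_c = 13/56
sun–planet: 26·(1−13/56) = −30·(ω_p−ω_c)  ⇒  ω_p−ω_c = −(26/30)·(43/56) = -559/840
ω_p = 13/56 − 559/840 = -13/30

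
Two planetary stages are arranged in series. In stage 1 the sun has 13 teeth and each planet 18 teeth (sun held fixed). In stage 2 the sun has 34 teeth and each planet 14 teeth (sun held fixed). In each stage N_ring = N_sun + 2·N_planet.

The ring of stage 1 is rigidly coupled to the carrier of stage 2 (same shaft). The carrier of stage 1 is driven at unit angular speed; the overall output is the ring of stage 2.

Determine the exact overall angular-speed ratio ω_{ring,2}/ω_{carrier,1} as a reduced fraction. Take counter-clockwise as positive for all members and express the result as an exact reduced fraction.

96/49

Stage 1: N_ring = 13 + 2·18 = 49
Stage 1: 13(ω_s−ω_c) = −49(ω_r−ω_c),  ω_s=0, ω_c=1
Stage 1: ω_r = 1 − (13/49)(0−1) = 62/49
  ⇒ ω_r¹/ω_c¹ = 62/49
Stage 2: N_ring = 34 + 2·14 = 62
Stage 2: 34(ω_s−ω_c) = −62(ω_r−ω_c),  ω_s=0, ω_c=1
Stage 2: ω_r = 1 − (34/62)(0−1) = 48/31
  ⇒ ω_r²/ω_c² = 48/31
Coupling ω_c² = ω_r¹ ⇒ overall = 62/49 × 48/31 = 96/49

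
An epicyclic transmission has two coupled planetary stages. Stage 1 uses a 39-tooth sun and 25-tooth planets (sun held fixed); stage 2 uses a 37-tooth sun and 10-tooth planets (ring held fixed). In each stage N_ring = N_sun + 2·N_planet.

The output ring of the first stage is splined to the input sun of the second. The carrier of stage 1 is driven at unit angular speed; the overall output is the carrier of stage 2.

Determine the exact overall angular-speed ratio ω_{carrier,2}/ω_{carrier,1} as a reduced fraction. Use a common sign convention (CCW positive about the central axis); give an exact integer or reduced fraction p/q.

Stage 1: N_ring = 39 + 2·25 = 89
Stage 1: 39(ω_s−ω_c) = −89(ω_r−ω_c),  ω_s=0, ω_c=1
Stage 1: ω_r = 1 − (39/89)(0−1) = 128/89
  ⇒ ω_r¹/ω_c¹ = 128/89
Stage 2: N_ring = 37 + 2·10 = 57
Stage 2: 37(ω_s−ω_c) = −57(ω_r−ω_c),  ω_r=0, ω_s=1
Stage 2: 37(1−ω_c) = −57(0−ω_c)  ⇒  94ω_c = 37  ⇒  ω_c = 37/94
  ⇒ ω_c²/ω_s² = 37/94
Coupling ω_s² = ω_r¹ ⇒ overall = 128/89 × 37/94 = 2368/4183

2368/4183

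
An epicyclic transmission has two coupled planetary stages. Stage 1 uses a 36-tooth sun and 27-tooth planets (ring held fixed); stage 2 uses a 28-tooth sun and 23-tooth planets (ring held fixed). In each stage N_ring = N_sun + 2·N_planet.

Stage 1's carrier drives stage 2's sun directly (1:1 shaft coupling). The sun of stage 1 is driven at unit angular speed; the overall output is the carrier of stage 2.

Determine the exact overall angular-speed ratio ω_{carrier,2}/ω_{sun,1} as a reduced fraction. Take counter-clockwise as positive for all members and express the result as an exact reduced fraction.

4/51

Stage 1: N_ring = 36 + 2·27 = 90
Stage 1: 36(ω_s−ω_c) = −90(ω_r−ω_c),  ω_r=0, ω_s=1
Stage 1: 36(1−ω_c) = −90(0−ω_c)  ⇒  126ω_c = 36  ⇒  ω_c = 2/7
  ⇒ ω_c¹/ω_s¹ = 2/7
Stage 2: N_ring = 28 + 2·23 = 74
Stage 2: 28(ω_s−ω_c) = −74(ω_r−ω_c),  ω_r=0, ω_s=1
Stage 2: 28(1−ω_c) = −74(0−ω_c)  ⇒  102ω_c = 28  ⇒  ω_c = 14/51
  ⇒ ω_c²/ω_s² = 14/51
Coupling ω_s² = ω_c¹ ⇒ overall = 2/7 × 14/51 = 4/51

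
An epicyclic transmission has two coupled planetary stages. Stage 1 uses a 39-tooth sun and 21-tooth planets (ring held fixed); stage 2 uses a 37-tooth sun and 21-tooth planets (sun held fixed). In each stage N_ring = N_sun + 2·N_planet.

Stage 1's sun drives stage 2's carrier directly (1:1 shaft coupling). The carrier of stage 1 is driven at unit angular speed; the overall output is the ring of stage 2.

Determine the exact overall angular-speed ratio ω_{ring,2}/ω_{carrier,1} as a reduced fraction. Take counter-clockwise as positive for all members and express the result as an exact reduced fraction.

Stage 1: N_ring = 39 + 2·21 = 81
Stage 1: 39(ω_s−ω_c) = −81(ω_r−ω_c),  ω_r=0, ω_c=1
Stage 1: ω_s = 1 − (81/39)(0−1) = 40/13
  ⇒ ω_s¹/ω_c¹ = 40/13
Stage 2: N_ring = 37 + 2·21 = 79
Stage 2: 37(ω_s−ω_c) = −79(ω_r−ω_c),  ω_s=0, ω_c=1
Stage 2: ω_r = 1 − (37/79)(0−1) = 116/79
  ⇒ ω_r²/ω_c² = 116/79
Coupling ω_c² = ω_s¹ ⇒ overall = 40/13 × 116/79 = 4640/1027

4640/1027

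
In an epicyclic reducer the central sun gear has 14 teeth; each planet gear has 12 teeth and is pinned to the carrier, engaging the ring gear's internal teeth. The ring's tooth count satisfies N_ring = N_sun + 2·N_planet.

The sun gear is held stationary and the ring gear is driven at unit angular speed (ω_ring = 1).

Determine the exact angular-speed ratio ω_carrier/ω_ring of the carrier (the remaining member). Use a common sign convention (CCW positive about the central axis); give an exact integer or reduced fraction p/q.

19/26

N_ring = 14 + 2·12 = 38
14(ω_s−ω_c) = −38(ω_r−ω_c),  ω_s=0, ω_r=1
14(0−ω_c) = −38(1−ω_c)  ⇒  52ω_c = 38  ⇒  ω_c = 19/26
ω_c/ω_r = 19/26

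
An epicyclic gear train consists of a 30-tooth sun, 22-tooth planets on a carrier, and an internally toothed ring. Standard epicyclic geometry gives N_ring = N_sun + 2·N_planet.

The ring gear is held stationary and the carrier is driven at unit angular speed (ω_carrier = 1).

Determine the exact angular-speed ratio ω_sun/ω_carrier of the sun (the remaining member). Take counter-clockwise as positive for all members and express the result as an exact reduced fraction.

N_ring = 30 + 2·22 = 74
30(ω_s−ω_c) = −74(ω_r−ω_c),  ω_r=0, ω_c=1
ω_s = 1 − (74/30)(0−1) = 52/15
ω_s/ω_c = 52/15

52/15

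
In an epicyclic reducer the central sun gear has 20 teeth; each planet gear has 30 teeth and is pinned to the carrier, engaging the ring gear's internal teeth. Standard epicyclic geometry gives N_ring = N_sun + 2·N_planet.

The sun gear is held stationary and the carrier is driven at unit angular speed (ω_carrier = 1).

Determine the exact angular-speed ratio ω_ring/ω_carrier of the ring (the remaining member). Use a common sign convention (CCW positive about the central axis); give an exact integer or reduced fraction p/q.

N_ring = 20 + 2·30 = 80
20(ω_s−ω_c) = −80(ω_r−ω_c),  ω_s=0, ω_c=1
ω_r = 1 − (20/80)(0−1) = 5/4
ω_r/ω_c = 5/4

5/4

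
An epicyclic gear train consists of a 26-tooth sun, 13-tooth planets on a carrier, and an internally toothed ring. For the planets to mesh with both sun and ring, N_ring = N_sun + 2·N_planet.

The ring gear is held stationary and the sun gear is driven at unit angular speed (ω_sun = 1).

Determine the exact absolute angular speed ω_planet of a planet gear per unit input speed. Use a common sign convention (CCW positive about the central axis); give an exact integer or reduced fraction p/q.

-1

N_ring = 26 + 2·13 = 52
26(ω_s−ω_c) = −52(ω_r−ω_c),  ω_r=0, ω_s=1
26(1−ω_c) = −52(0−ω_c)  ⇒  78ω_c = 26  ⇒  ω_c = 1/3
sun–planet: 26·(1−1/3) = −13·(ω_p−ω_c)  ⇒  ω_p−ω_c = −(26/13)·(2/3) = -4/3
ω_p = 1/3 − 4/3 = -1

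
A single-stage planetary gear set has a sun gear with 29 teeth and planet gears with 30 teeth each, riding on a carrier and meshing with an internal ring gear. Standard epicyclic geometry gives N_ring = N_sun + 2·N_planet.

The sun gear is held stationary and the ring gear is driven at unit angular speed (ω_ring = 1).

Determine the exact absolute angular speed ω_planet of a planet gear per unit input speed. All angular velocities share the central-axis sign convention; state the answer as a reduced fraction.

N_ring = 29 + 2·30 = 89
29(ω_s−ω_c) = −89(ω_r−ω_c),  ω_s=0, ω_r=1
29(0−ω_c) = −89(1−ω_c)  ⇒  118ω_c = 89  ⇒  ω_c = 89/118
sun–planet: 29·(0−89/118) = −30·(ω_p−ω_c)  ⇒  ω_p−ω_c = −(29/30)·(-89/118) = 2581/3540
ω_p = 89/118 + 2581/3540 = 89/60

89/60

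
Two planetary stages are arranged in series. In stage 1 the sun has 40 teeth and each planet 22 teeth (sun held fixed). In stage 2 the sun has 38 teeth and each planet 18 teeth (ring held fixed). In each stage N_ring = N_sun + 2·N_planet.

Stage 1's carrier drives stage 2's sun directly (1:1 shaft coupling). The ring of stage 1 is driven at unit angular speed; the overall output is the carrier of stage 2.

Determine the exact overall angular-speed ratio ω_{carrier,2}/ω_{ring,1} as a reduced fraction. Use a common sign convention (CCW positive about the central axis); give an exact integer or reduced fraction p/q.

57/248

Stage 1: N_ring = 40 + 2·22 = 84
Stage 1: 40(ω_s−ω_c) = −84(ω_r−ω_c),  ω_s=0, ω_r=1
Stage 1: 40(0−ω_c) = −84(1−ω_c)  ⇒  124ω_c = 84  ⇒  ω_c = 21/31
  ⇒ ω_c¹/ω_r¹ = 21/31
Stage 2: N_ring = 38 + 2·18 = 74
Stage 2: 38(ω_s−ω_c) = −74(ω_r−ω_c),  ω_r=0, ω_s=1
Stage 2: 38(1−ω_c) = −74(0−ω_c)  ⇒  112ω_c = 38  ⇒  ω_c = 19/56
  ⇒ ω_c²/ω_s² = 19/56
Coupling ω_s² = ω_c¹ ⇒ overall = 21/31 × 19/56 = 57/248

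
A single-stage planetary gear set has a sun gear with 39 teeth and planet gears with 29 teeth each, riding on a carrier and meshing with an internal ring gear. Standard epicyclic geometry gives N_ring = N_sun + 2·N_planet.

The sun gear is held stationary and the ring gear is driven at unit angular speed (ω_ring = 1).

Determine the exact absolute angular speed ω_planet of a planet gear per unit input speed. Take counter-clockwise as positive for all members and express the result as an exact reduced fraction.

N_ring = 39 + 2·29 = 97
39(ω_s−ω_c) = −97(ω_r−ω_c),  ω_s=0, ω_r=1
39(0−ω_c) = −97(1−ω_c)  ⇒  136ω_c = 97  ⇒  ω_c = 97/136
sun–planet: 39·(0−97/136) = −29·(ω_p−ω_c)  ⇒  ω_p−ω_c = −(39/29)·(-97/136) = 3783/3944
ω_p = 97/136 + 3783/3944 = 97/58

97/58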